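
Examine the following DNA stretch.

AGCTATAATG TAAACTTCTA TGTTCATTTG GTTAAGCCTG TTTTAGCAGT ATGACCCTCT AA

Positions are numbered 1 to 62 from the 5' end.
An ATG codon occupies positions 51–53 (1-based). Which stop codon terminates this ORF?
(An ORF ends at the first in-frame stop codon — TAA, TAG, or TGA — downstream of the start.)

TAA

Codons from position 51: ATG (51–53), ACC (54–56), CTC (57–59), TAA (60–62).
The first in-frame stop codon is TAA.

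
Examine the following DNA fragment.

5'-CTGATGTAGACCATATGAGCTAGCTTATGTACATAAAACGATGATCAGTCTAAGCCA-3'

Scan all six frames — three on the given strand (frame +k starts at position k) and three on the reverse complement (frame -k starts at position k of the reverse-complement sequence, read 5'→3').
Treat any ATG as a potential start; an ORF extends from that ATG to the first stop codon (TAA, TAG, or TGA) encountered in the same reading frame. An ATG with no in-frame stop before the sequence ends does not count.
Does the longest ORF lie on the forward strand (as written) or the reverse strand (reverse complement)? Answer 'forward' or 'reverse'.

Reverse complement (5'→3'): TGGCTTAGACTGATCATCGTTTTATGTACATAAGCTAGCTCATATGGTCTACATCAG
Frame +1: CTG ATG TAG ACC ATA TGA GCT AGC TTA TGT ACA TAA AAC GAT GAT CAG TCT AAG CCA — ATG at 4, stop TAG at 7 → 6 nt.
Frame +2: TGA TGT AGA CCA TAT GAG CTA GCT TAT GTA CAT AAA ACG ATG ATC AGT CTA AGC — no ATG→stop ORF.
Frame +3: GAT GTA GAC CAT ATG AGC TAG CTT ATG TAC ATA AAA CGA TGA TCA GTC TAA GCC — ATG at 15, stop TAG at 21 → 9 nt; ATG at 27, stop TGA at 42 → 18 nt.
Frame -1: TGG CTT AGA CTG ATC ATC GTT TTA TGT ACA TAA GCT AGC TCA TAT GGT CTA CAT CAG — no ATG→stop ORF.
Frame -2: GGC TTA GAC TGA TCA TCG TTT TAT GTA CAT AAG CTA GCT CAT ATG GTC TAC ATC — no ATG→stop ORF.
Frame -3: GCT TAG ACT GAT CAT CGT TTT ATG TAC ATA AGC TAG CTC ATA TGG TCT ACA TCA — ATG at 24, stop TAG at 36 → 15 nt.
Forward-strand max 18 nt; reverse-strand max 15 nt. The forward strand has the longer ORF.

forward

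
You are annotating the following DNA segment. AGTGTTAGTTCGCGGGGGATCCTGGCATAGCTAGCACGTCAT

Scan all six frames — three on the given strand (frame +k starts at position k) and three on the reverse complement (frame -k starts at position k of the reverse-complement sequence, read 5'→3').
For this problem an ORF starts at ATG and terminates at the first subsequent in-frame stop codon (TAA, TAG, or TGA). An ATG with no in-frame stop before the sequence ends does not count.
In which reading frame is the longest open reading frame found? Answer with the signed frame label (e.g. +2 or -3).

Reverse complement (5'→3'): ATGACGTGCTAGCTATGCCAGGATCCCCCGCGAACTAACACT
Frame +1: AGT GTT AGT TCG CGG GGG ATC CTG GCA TAG CTA GCA CGT CAT — no ATG→stop ORF.
Frame +2: GTG TTA GTT CGC GGG GGA TCC TGG CAT AGC TAG CAC GTC — no ATG→stop ORF.
Frame +3: TGT TAG TTC GCG GGG GAT CCT GGC ATA GCT AGC ACG TCA — no ATG→stop ORF.
Frame -1: ATG ACG TGC TAG CTA TGC CAG GAT CCC CCG CGA ACT AAC ACT — ATG at 1, stop TAG at 10 → 12 nt.
Frame -2: TGA CGT GCT AGC TAT GCC AGG ATC CCC CGC GAA CTA ACA — no ATG→stop ORF.
Frame -3: GAC GTG CTA GCT ATG CCA GGA TCC CCC GCG AAC TAA CAC — ATG at 15, stop TAA at 36 → 24 nt.
Longest ORF is 24 nt in frame -3 (positions 15–38).

-3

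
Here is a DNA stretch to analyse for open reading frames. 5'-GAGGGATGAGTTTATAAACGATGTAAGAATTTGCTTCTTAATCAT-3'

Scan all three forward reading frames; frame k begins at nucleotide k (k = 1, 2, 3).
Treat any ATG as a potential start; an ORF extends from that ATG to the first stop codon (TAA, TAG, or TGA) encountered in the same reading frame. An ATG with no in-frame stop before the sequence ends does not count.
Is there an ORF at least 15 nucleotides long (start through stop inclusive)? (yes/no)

no

Frame 1: GAG GGA TGA GTT TAT AAA CGA TGT AAG AAT TTG CTT CTT AAT CAT — no ATG→stop ORF.
Frame 2: AGG GAT GAG TTT ATA AAC GAT GTA AGA ATT TGC TTC TTA ATC — no ATG→stop ORF.
Frame 3: GGG ATG AGT TTA TAA ACG ATG TAA GAA TTT GCT TCT TAA TCA — ATG at 6, stop TAA at 15 → 12 nt; ATG at 21, stop TAA at 24 → 6 nt.
Largest ORF found is 12 nucleotides < 15, so no.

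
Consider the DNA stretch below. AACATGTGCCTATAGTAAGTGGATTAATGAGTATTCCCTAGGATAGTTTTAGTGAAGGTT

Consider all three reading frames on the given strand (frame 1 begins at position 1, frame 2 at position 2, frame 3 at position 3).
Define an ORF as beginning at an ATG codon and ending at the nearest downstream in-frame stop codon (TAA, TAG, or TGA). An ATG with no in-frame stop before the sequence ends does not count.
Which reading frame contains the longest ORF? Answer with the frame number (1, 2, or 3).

3

Frame 1: AAC ATG TGC CTA TAG TAA GTG GAT TAA TGA GTA TTC CCT AGG ATA GTT TTA GTG AAG GTT — ATG at 4, stop TAG at 13 → 12 nt.
Frame 2: ACA TGT GCC TAT AGT AAG TGG ATT AAT GAG TAT TCC CTA GGA TAG TTT TAG TGA AGG — no ATG→stop ORF.
Frame 3: CAT GTG CCT ATA GTA AGT GGA TTA ATG AGT ATT CCC TAG GAT AGT TTT AGT GAA GGT — ATG at 27, stop TAG at 39 → 15 nt.
Longest ORF is 15 nt in frame 3 (positions 27–41).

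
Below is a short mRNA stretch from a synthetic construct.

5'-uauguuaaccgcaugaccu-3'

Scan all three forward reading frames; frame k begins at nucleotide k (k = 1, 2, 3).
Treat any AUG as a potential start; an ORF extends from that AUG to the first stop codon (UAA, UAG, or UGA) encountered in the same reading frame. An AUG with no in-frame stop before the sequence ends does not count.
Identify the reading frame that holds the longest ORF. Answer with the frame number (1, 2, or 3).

2

Frame 1: UAU GUU AAC CGC AUG ACC — no AUG→stop ORF.
Frame 2: AUG UUA ACC GCA UGA CCU — AUG at 2, stop UGA at 14 → 15 nt.
Frame 3: UGU UAA CCG CAU GAC — no AUG→stop ORF.
Longest ORF is 15 nt in frame 2 (positions 2–16).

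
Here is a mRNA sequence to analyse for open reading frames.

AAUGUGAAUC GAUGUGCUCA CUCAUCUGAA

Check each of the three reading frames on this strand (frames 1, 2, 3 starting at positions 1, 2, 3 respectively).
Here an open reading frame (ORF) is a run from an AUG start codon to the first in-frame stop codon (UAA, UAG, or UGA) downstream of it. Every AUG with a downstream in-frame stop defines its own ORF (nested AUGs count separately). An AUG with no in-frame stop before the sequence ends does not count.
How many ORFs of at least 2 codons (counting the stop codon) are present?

2

Frame 1: AAU GUG AAU CGA UGU GCU CAC UCA UCU GAA — no AUG→stop ORF.
Frame 2: AUG UGA AUC GAU GUG CUC ACU CAU CUG — AUG at 2, stop UGA at 5 → 6 nt.
Frame 3: UGU GAA UCG AUG UGC UCA CUC AUC UGA — AUG at 12, stop UGA at 27 → 18 nt.
ORFs ≥ 2 codons: frame 2 2–7 (2 codons), frame 3 12–29 (6 codons). Count = 2.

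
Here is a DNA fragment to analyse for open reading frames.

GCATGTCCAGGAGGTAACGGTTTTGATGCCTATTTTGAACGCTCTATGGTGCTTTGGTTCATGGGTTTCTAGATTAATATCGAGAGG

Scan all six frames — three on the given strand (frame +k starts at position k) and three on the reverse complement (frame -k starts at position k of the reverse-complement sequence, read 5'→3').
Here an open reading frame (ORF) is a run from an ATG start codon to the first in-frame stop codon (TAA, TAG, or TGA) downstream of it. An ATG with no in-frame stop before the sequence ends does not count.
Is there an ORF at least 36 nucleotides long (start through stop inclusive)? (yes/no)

no

Reverse complement (5'→3'): CCTCTCGATATTAATCTAGAAACCCATGAACCAAAGCACCATAGAGCGTTCAAAATAGGCATCAAAACCGTTACCTCCTGGACATGC
Frame +1: GCA TGT CCA GGA GGT AAC GGT TTT GAT GCC TAT TTT GAA CGC TCT ATG GTG CTT TGG TTC ATG GGT TTC TAG ATT AAT ATC GAG AGG — ATG at 46, stop TAG at 70 → 27 nt; ATG at 61, stop TAG at 70 → 12 nt.
Frame +2: CAT GTC CAG GAG GTA ACG GTT TTG ATG CCT ATT TTG AAC GCT CTA TGG TGC TTT GGT TCA TGG GTT TCT AGA TTA ATA TCG AGA — no ATG→stop ORF.
Frame +3: ATG TCC AGG AGG TAA CGG TTT TGA TGC CTA TTT TGA ACG CTC TAT GGT GCT TTG GTT CAT GGG TTT CTA GAT TAA TAT CGA GAG — ATG at 3, stop TAA at 15 → 15 nt.
Frame -1: CCT CTC GAT ATT AAT CTA GAA ACC CAT GAA CCA AAG CAC CAT AGA GCG TTC AAA ATA GGC ATC AAA ACC GTT ACC TCC TGG ACA TGC — no ATG→stop ORF.
Frame -2: CTC TCG ATA TTA ATC TAG AAA CCC ATG AAC CAA AGC ACC ATA GAG CGT TCA AAA TAG GCA TCA AAA CCG TTA CCT CCT GGA CAT — ATG at 26, stop TAG at 56 → 33 nt.
Frame -3: TCT CGA TAT TAA TCT AGA AAC CCA TGA ACC AAA GCA CCA TAG AGC GTT CAA AAT AGG CAT CAA AAC CGT TAC CTC CTG GAC ATG — no ATG→stop ORF.
Largest ORF found is 33 nucleotides < 36, so no.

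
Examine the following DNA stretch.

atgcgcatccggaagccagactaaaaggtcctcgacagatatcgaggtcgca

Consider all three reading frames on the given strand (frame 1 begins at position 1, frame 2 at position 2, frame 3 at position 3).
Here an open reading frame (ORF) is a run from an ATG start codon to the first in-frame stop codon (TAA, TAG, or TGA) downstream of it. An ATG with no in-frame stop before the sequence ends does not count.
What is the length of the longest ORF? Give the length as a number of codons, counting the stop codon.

8

Frame 1: ATG CGC ATC CGG AAG CCA GAC TAA AAG GTC CTC GAC AGA TAT CGA GGT CGC — ATG at 1, stop TAA at 22 → 24 nt.
Frame 2: TGC GCA TCC GGA AGC CAG ACT AAA AGG TCC TCG ACA GAT ATC GAG GTC GCA — no ATG→stop ORF.
Frame 3: GCG CAT CCG GAA GCC AGA CTA AAA GGT CCT CGA CAG ATA TCG AGG TCG — no ATG→stop ORF.
Longest: frame 1, positions 1–24, 24 nt = 8 codons = 7 aa. → 8 codons.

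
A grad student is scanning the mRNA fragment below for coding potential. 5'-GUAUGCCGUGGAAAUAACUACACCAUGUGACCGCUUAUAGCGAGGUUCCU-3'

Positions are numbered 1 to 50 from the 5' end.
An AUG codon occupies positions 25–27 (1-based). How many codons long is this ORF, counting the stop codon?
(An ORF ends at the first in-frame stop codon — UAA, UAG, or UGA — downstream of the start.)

Codons from position 25: AUG (25–27), UGA (28–30).
UGA is the first in-frame stop; that's 2 codons including the stop.

2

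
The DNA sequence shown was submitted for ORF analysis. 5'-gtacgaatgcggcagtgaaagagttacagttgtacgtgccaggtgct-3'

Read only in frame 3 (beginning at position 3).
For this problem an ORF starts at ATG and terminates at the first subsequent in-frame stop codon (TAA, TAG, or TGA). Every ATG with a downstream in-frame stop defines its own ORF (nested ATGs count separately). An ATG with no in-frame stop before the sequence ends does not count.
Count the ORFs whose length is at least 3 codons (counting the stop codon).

Frame 3: ACG AAT GCG GCA GTG AAA GAG TTA CAG TTG TAC GTG CCA GGT GCT — no ATG→stop ORF.
No ORF reaches 3 codons. Count = 0.

0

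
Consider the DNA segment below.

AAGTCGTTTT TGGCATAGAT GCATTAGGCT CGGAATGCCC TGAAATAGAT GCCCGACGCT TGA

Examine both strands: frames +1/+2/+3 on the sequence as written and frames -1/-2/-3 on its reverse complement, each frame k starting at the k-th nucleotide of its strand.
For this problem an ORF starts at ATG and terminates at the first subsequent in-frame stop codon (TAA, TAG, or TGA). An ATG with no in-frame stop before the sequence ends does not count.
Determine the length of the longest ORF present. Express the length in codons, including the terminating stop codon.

Reverse complement (5'→3'): TCAAGCGTCGGGCATCTATTTCAGGGCATTCCGAGCCTAATGCATCTATGCCAAAAACGACTT
Frame +1: AAG TCG TTT TTG GCA TAG ATG CAT TAG GCT CGG AAT GCC CTG AAA TAG ATG CCC GAC GCT TGA — ATG at 19, stop TAG at 25 → 9 nt; ATG at 49, stop TGA at 61 → 15 nt.
Frame +2: AGT CGT TTT TGG CAT AGA TGC ATT AGG CTC GGA ATG CCC TGA AAT AGA TGC CCG ACG CTT — ATG at 35, stop TGA at 41 → 9 nt.
Frame +3: GTC GTT TTT GGC ATA GAT GCA TTA GGC TCG GAA TGC CCT GAA ATA GAT GCC CGA CGC TTG — no ATG→stop ORF.
Frame -1: TCA AGC GTC GGG CAT CTA TTT CAG GGC ATT CCG AGC CTA ATG CAT CTA TGC CAA AAA CGA CTT — no ATG→stop ORF.
Frame -2: CAA GCG TCG GGC ATC TAT TTC AGG GCA TTC CGA GCC TAA TGC ATC TAT GCC AAA AAC GAC — no ATG→stop ORF.
Frame -3: AAG CGT CGG GCA TCT ATT TCA GGG CAT TCC GAG CCT AAT GCA TCT ATG CCA AAA ACG ACT — no ATG→stop ORF.
Longest: frame +1, positions 49–63, 15 nt = 5 codons = 4 aa. → 5 codons.

5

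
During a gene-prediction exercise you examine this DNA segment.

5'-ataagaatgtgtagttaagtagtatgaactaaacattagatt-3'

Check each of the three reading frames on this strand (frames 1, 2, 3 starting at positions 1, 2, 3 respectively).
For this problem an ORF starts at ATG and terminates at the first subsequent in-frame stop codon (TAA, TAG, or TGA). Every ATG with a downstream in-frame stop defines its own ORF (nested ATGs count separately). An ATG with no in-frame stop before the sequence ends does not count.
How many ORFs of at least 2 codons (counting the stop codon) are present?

Frame 1: ATA AGA ATG TGT AGT TAA GTA GTA TGA ACT AAA CAT TAG ATT — ATG at 7, stop TAA at 16 → 12 nt.
Frame 2: TAA GAA TGT GTA GTT AAG TAG TAT GAA CTA AAC ATT AGA — no ATG→stop ORF.
Frame 3: AAG AAT GTG TAG TTA AGT AGT ATG AAC TAA ACA TTA GAT — ATG at 24, stop TAA at 30 → 9 nt.
ORFs ≥ 2 codons: frame 1 7–18 (4 codons), frame 3 24–32 (3 codons). Count = 2.

2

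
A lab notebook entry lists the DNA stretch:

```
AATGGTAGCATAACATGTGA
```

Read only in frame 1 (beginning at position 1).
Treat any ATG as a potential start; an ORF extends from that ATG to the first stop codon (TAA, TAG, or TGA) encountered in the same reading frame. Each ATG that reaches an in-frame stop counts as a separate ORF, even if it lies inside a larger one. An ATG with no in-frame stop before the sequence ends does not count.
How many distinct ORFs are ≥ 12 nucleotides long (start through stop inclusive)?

Frame 1: AAT GGT AGC ATA ACA TGT — no ATG→stop ORF.
No ORF reaches 12 nucleotides. Count = 0.

0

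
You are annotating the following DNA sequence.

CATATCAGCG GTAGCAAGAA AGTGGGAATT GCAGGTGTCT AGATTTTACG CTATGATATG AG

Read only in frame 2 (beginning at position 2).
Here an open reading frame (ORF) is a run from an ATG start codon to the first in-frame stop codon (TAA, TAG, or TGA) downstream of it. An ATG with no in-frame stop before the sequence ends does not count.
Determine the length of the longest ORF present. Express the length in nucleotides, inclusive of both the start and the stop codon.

9

Frame 2: ATA TCA GCG GTA GCA AGA AAG TGG GAA TTG CAG GTG TCT AGA TTT TAC GCT ATG ATA TGA — ATG at 53, stop TGA at 59 → 9 nt.
Longest: frame 2, positions 53–61, 9 nt = 3 codons = 2 aa. → 9 nucleotides.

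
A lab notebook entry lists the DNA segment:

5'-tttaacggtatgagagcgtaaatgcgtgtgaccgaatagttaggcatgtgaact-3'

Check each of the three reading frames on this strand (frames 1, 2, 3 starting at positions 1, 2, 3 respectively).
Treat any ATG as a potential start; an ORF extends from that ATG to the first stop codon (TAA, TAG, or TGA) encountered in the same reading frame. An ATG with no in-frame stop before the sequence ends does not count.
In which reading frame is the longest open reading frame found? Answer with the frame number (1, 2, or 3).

1

Frame 1: TTT AAC GGT ATG AGA GCG TAA ATG CGT GTG ACC GAA TAG TTA GGC ATG TGA ACT — ATG at 10, stop TAA at 19 → 12 nt; ATG at 22, stop TAG at 37 → 18 nt; ATG at 46, stop TGA at 49 → 6 nt.
Frame 2: TTA ACG GTA TGA GAG CGT AAA TGC GTG TGA CCG AAT AGT TAG GCA TGT GAA — no ATG→stop ORF.
Frame 3: TAA CGG TAT GAG AGC GTA AAT GCG TGT GAC CGA ATA GTT AGG CAT GTG AAC — no ATG→stop ORF.
Longest ORF is 18 nt in frame 1 (positions 22–39).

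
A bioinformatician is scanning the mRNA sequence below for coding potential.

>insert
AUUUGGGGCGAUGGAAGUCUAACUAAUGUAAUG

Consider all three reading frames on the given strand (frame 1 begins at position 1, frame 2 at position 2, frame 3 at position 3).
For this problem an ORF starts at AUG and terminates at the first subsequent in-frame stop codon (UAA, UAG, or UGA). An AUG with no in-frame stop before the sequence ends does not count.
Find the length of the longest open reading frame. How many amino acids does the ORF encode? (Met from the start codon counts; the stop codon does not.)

Frame 1: AUU UGG GGC GAU GGA AGU CUA ACU AAU GUA AUG — no AUG→stop ORF.
Frame 2: UUU GGG GCG AUG GAA GUC UAA CUA AUG UAA — AUG at 11, stop UAA at 20 → 12 nt; AUG at 26, stop UAA at 29 → 6 nt.
Frame 3: UUG GGG CGA UGG AAG UCU AAC UAA UGU AAU — no AUG→stop ORF.
Longest: frame 2, positions 11–22, 12 nt = 4 codons = 3 aa. → 3 amino acids.

3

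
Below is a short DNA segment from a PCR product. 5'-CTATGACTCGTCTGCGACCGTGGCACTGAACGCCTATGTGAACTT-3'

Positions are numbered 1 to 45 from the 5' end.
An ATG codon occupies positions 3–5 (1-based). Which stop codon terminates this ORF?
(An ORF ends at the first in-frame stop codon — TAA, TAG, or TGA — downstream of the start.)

TGA

Codons from position 3: ATG (3–5), ACT (6–8), CGT (9–11), CTG (12–14), CGA (15–17), CCG (18–20), TGG (21–23), CAC (24–26), TGA (27–29).
The first in-frame stop codon is TGA.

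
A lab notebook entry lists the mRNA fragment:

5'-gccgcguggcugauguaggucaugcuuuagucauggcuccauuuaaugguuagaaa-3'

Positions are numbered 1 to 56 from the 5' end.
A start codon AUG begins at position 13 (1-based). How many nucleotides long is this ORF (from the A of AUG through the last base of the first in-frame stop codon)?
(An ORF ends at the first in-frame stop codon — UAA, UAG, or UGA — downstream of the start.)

Codons from position 13: AUG (13–15), UAG (16–18).
UAG is the first in-frame stop; ORF spans 13–18, 6 nucleotides.

6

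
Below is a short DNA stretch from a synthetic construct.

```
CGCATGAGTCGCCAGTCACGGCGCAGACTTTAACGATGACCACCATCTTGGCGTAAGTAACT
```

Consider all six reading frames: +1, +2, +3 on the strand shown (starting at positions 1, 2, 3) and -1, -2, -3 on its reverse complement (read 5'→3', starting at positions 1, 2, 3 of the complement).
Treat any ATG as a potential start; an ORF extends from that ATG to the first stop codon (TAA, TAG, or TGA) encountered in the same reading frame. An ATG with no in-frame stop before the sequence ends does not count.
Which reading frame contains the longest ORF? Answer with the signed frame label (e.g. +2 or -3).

Reverse complement (5'→3'): AGTTACTTACGCCAAGATGGTGGTCATCGTTAAAGTCTGCGCCGTGACTGGCGACTCATGCG
Frame +1: CGC ATG AGT CGC CAG TCA CGG CGC AGA CTT TAA CGA TGA CCA CCA TCT TGG CGT AAG TAA — ATG at 4, stop TAA at 31 → 30 nt.
Frame +2: GCA TGA GTC GCC AGT CAC GGC GCA GAC TTT AAC GAT GAC CAC CAT CTT GGC GTA AGT AAC — no ATG→stop ORF.
Frame +3: CAT GAG TCG CCA GTC ACG GCG CAG ACT TTA ACG ATG ACC ACC ATC TTG GCG TAA GTA ACT — ATG at 36, stop TAA at 54 → 21 nt.
Frame -1: AGT TAC TTA CGC CAA GAT GGT GGT CAT CGT TAA AGT CTG CGC CGT GAC TGG CGA CTC ATG — no ATG→stop ORF.
Frame -2: GTT ACT TAC GCC AAG ATG GTG GTC ATC GTT AAA GTC TGC GCC GTG ACT GGC GAC TCA TGC — no ATG→stop ORF.
Frame -3: TTA CTT ACG CCA AGA TGG TGG TCA TCG TTA AAG TCT GCG CCG TGA CTG GCG ACT CAT GCG — no ATG→stop ORF.
Longest ORF is 30 nt in frame +1 (positions 4–33).

+1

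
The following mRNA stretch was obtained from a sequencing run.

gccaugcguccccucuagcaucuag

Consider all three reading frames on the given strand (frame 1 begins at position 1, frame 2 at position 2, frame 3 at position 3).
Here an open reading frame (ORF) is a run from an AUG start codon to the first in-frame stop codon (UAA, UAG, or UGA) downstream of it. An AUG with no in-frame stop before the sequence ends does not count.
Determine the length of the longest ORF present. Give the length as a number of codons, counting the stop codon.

Frame 1: GCC AUG CGU CCC CUC UAG CAU CUA — AUG at 4, stop UAG at 16 → 15 nt.
Frame 2: CCA UGC GUC CCC UCU AGC AUC UAG — no AUG→stop ORF.
Frame 3: CAU GCG UCC CCU CUA GCA UCU — no AUG→stop ORF.
Longest: frame 1, positions 4–18, 15 nt = 5 codons = 4 aa. → 5 codons.

5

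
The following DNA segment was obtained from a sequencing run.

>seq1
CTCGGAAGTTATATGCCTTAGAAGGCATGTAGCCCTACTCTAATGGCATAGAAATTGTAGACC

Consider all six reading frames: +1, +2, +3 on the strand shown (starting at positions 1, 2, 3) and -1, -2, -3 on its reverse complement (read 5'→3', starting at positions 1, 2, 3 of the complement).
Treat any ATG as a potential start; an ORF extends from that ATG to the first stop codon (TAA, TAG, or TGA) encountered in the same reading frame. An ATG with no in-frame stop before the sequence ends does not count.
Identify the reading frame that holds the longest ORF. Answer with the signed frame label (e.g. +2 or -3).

-3

Reverse complement (5'→3'): GGTCTACAATTTCTATGCCATTAGAGTAGGGCTACATGCCTTCTAAGGCATATAACTTCCGAG
Frame +1: CTC GGA AGT TAT ATG CCT TAG AAG GCA TGT AGC CCT ACT CTA ATG GCA TAG AAA TTG TAG ACC — ATG at 13, stop TAG at 19 → 9 nt; ATG at 43, stop TAG at 49 → 9 nt.
Frame +2: TCG GAA GTT ATA TGC CTT AGA AGG CAT GTA GCC CTA CTC TAA TGG CAT AGA AAT TGT AGA — no ATG→stop ORF.
Frame +3: CGG AAG TTA TAT GCC TTA GAA GGC ATG TAG CCC TAC TCT AAT GGC ATA GAA ATT GTA GAC — ATG at 27, stop TAG at 30 → 6 nt.
Frame -1: GGT CTA CAA TTT CTA TGC CAT TAG AGT AGG GCT ACA TGC CTT CTA AGG CAT ATA ACT TCC GAG — no ATG→stop ORF.
Frame -2: GTC TAC AAT TTC TAT GCC ATT AGA GTA GGG CTA CAT GCC TTC TAA GGC ATA TAA CTT CCG — no ATG→stop ORF.
Frame -3: TCT ACA ATT TCT ATG CCA TTA GAG TAG GGC TAC ATG CCT TCT AAG GCA TAT AAC TTC CGA — ATG at 15, stop TAG at 27 → 15 nt.
Longest ORF is 15 nt in frame -3 (positions 15–29).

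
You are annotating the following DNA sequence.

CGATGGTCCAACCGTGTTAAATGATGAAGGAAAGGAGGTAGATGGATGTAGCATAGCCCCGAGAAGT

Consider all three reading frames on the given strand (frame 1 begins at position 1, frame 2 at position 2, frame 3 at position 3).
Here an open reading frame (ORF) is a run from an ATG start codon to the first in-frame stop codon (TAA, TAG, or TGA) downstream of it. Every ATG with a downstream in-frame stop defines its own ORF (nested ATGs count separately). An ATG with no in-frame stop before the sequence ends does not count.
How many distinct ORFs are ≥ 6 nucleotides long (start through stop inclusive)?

Frame 1: CGA TGG TCC AAC CGT GTT AAA TGA TGA AGG AAA GGA GGT AGA TGG ATG TAG CAT AGC CCC GAG AAG — ATG at 46, stop TAG at 49 → 6 nt.
Frame 2: GAT GGT CCA ACC GTG TTA AAT GAT GAA GGA AAG GAG GTA GAT GGA TGT AGC ATA GCC CCG AGA AGT — no ATG→stop ORF.
Frame 3: ATG GTC CAA CCG TGT TAA ATG ATG AAG GAA AGG AGG TAG ATG GAT GTA GCA TAG CCC CGA GAA — ATG at 3, stop TAA at 18 → 18 nt; ATG at 21, stop TAG at 39 → 21 nt; ATG at 24, stop TAG at 39 → 18 nt; ATG at 42, stop TAG at 54 → 15 nt.
ORFs ≥ 6 nucleotides: frame 1 46–51 (6 nucleotides), frame 3 3–20 (18 nucleotides), frame 3 21–41 (21 nucleotides), frame 3 24–41 (18 nucleotides), frame 3 42–56 (15 nucleotides). Count = 5.

5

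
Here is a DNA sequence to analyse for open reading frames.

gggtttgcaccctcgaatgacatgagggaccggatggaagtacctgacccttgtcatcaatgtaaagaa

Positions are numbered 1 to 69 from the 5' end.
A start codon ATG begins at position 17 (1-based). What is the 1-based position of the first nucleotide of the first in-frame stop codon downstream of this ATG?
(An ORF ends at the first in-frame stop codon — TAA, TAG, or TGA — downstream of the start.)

23

Codons from position 17: ATG (17–19), ACA (20–22), TGA (23–25).
TGA is a stop codon; it begins at position 23.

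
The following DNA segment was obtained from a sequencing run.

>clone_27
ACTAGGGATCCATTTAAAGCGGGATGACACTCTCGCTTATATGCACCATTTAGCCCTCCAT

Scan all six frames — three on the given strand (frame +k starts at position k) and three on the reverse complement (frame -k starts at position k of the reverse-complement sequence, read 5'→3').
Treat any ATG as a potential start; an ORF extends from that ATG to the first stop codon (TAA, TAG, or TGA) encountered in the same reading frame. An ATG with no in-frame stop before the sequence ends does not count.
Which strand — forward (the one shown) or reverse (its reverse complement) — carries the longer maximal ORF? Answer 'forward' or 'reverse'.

Reverse complement (5'→3'): ATGGAGGGCTAAATGGTGCATATAAGCGAGAGTGTCATCCCGCTTTAAATGGATCCCTAGT
Frame +1: ACT AGG GAT CCA TTT AAA GCG GGA TGA CAC TCT CGC TTA TAT GCA CCA TTT AGC CCT CCA — no ATG→stop ORF.
Frame +2: CTA GGG ATC CAT TTA AAG CGG GAT GAC ACT CTC GCT TAT ATG CAC CAT TTA GCC CTC CAT — no ATG→stop ORF.
Frame +3: TAG GGA TCC ATT TAA AGC GGG ATG ACA CTC TCG CTT ATA TGC ACC ATT TAG CCC TCC — ATG at 24, stop TAG at 51 → 30 nt.
Frame -1: ATG GAG GGC TAA ATG GTG CAT ATA AGC GAG AGT GTC ATC CCG CTT TAA ATG GAT CCC TAG — ATG at 1, stop TAA at 10 → 12 nt; ATG at 13, stop TAA at 46 → 36 nt; ATG at 49, stop TAG at 58 → 12 nt.
Frame -2: TGG AGG GCT AAA TGG TGC ATA TAA GCG AGA GTG TCA TCC CGC TTT AAA TGG ATC CCT AGT — no ATG→stop ORF.
Frame -3: GGA GGG CTA AAT GGT GCA TAT AAG CGA GAG TGT CAT CCC GCT TTA AAT GGA TCC CTA — no ATG→stop ORF.
Forward-strand max 30 nt; reverse-strand max 36 nt. The reverse strand has the longer ORF.

reverse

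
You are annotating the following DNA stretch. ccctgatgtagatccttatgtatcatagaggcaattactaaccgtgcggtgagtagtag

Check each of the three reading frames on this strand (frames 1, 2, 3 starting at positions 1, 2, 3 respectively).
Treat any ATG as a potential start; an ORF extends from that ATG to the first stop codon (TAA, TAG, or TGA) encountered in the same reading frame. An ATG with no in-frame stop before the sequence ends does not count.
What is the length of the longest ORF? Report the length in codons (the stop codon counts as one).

8

Frame 1: CCC TGA TGT AGA TCC TTA TGT ATC ATA GAG GCA ATT ACT AAC CGT GCG GTG AGT AGT — no ATG→stop ORF.
Frame 2: CCT GAT GTA GAT CCT TAT GTA TCA TAG AGG CAA TTA CTA ACC GTG CGG TGA GTA GTA — no ATG→stop ORF.
Frame 3: CTG ATG TAG ATC CTT ATG TAT CAT AGA GGC AAT TAC TAA CCG TGC GGT GAG TAG TAG — ATG at 6, stop TAG at 9 → 6 nt; ATG at 18, stop TAA at 39 → 24 nt.
Longest: frame 3, positions 18–41, 24 nt = 8 codons = 7 aa. → 8 codons.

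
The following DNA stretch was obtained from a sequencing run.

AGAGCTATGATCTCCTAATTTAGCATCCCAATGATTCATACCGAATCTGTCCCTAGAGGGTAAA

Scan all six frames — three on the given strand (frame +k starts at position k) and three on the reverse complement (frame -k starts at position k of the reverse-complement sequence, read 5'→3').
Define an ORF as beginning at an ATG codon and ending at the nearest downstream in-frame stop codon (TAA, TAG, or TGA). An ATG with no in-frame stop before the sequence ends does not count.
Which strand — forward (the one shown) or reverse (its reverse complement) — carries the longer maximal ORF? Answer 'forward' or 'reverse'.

forward

Reverse complement (5'→3'): TTTACCCTCTAGGGACAGATTCGGTATGAATCATTGGGATGCTAAATTAGGAGATCATAGCTCT
Frame +1: AGA GCT ATG ATC TCC TAA TTT AGC ATC CCA ATG ATT CAT ACC GAA TCT GTC CCT AGA GGG TAA — ATG at 7, stop TAA at 16 → 12 nt; ATG at 31, stop TAA at 61 → 33 nt.
Frame +2: GAG CTA TGA TCT CCT AAT TTA GCA TCC CAA TGA TTC ATA CCG AAT CTG TCC CTA GAG GGT AAA — no ATG→stop ORF.
Frame +3: AGC TAT GAT CTC CTA ATT TAG CAT CCC AAT GAT TCA TAC CGA ATC TGT CCC TAG AGG GTA — no ATG→stop ORF.
Frame -1: TTT ACC CTC TAG GGA CAG ATT CGG TAT GAA TCA TTG GGA TGC TAA ATT AGG AGA TCA TAG CTC — no ATG→stop ORF.
Frame -2: TTA CCC TCT AGG GAC AGA TTC GGT ATG AAT CAT TGG GAT GCT AAA TTA GGA GAT CAT AGC TCT — no ATG→stop ORF.
Frame -3: TAC CCT CTA GGG ACA GAT TCG GTA TGA ATC ATT GGG ATG CTA AAT TAG GAG ATC ATA GCT — ATG at 39, stop TAG at 48 → 12 nt.
Forward-strand max 33 nt; reverse-strand max 12 nt. The forward strand has the longer ORF.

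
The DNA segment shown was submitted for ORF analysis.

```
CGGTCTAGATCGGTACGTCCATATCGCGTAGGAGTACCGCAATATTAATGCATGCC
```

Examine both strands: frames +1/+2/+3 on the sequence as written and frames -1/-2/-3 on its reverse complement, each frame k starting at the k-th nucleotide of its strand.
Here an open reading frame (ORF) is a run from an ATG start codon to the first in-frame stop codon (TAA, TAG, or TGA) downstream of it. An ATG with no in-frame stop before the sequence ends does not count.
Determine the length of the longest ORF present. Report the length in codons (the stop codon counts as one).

Reverse complement (5'→3'): GGCATGCATTAATATTGCGGTACTCCTACGCGATATGGACGTACCGATCTAGACCG
Frame +1: CGG TCT AGA TCG GTA CGT CCA TAT CGC GTA GGA GTA CCG CAA TAT TAA TGC ATG — no ATG→stop ORF.
Frame +2: GGT CTA GAT CGG TAC GTC CAT ATC GCG TAG GAG TAC CGC AAT ATT AAT GCA TGC — no ATG→stop ORF.
Frame +3: GTC TAG ATC GGT ACG TCC ATA TCG CGT AGG AGT ACC GCA ATA TTA ATG CAT GCC — no ATG→stop ORF.
Frame -1: GGC ATG CAT TAA TAT TGC GGT ACT CCT ACG CGA TAT GGA CGT ACC GAT CTA GAC — ATG at 4, stop TAA at 10 → 9 nt.
Frame -2: GCA TGC ATT AAT ATT GCG GTA CTC CTA CGC GAT ATG GAC GTA CCG ATC TAG ACC — ATG at 35, stop TAG at 50 → 18 nt.
Frame -3: CAT GCA TTA ATA TTG CGG TAC TCC TAC GCG ATA TGG ACG TAC CGA TCT AGA CCG — no ATG→stop ORF.
Longest: frame -2, positions 35–52, 18 nt = 6 codons = 5 aa. → 6 codons.

6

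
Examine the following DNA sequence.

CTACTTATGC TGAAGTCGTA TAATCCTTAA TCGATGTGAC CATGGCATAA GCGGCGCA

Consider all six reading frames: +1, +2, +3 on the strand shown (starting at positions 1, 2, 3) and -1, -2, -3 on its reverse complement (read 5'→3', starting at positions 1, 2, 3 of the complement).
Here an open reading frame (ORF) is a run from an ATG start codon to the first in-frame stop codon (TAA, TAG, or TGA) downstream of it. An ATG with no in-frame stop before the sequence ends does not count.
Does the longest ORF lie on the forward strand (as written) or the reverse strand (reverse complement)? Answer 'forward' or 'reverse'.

reverse

Reverse complement (5'→3'): TGCGCCGCTTATGCCATGGTCACATCGATTAAGGATTATACGACTTCAGCATAAGTAG
Frame +1: CTA CTT ATG CTG AAG TCG TAT AAT CCT TAA TCG ATG TGA CCA TGG CAT AAG CGG CGC — ATG at 7, stop TAA at 28 → 24 nt; ATG at 34, stop TGA at 37 → 6 nt.
Frame +2: TAC TTA TGC TGA AGT CGT ATA ATC CTT AAT CGA TGT GAC CAT GGC ATA AGC GGC GCA — no ATG→stop ORF.
Frame +3: ACT TAT GCT GAA GTC GTA TAA TCC TTA ATC GAT GTG ACC ATG GCA TAA GCG GCG — ATG at 42, stop TAA at 48 → 9 nt.
Frame -1: TGC GCC GCT TAT GCC ATG GTC ACA TCG ATT AAG GAT TAT ACG ACT TCA GCA TAA GTA — ATG at 16, stop TAA at 52 → 39 nt.
Frame -2: GCG CCG CTT ATG CCA TGG TCA CAT CGA TTA AGG ATT ATA CGA CTT CAG CAT AAG TAG — ATG at 11, stop TAG at 56 → 48 nt.
Frame -3: CGC CGC TTA TGC CAT GGT CAC ATC GAT TAA GGA TTA TAC GAC TTC AGC ATA AGT — no ATG→stop ORF.
Forward-strand max 24 nt; reverse-strand max 48 nt. The reverse strand has the longer ORF.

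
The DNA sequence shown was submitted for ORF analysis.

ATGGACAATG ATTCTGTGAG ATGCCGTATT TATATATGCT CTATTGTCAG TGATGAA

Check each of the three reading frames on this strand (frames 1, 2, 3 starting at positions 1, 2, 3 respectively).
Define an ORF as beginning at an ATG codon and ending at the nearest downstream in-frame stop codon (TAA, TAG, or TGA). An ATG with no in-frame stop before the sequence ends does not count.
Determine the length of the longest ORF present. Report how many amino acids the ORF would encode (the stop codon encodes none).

Frame 1: ATG GAC AAT GAT TCT GTG AGA TGC CGT ATT TAT ATA TGC TCT ATT GTC AGT GAT GAA — no ATG→stop ORF.
Frame 2: TGG ACA ATG ATT CTG TGA GAT GCC GTA TTT ATA TAT GCT CTA TTG TCA GTG ATG — ATG at 8, stop TGA at 17 → 12 nt.
Frame 3: GGA CAA TGA TTC TGT GAG ATG CCG TAT TTA TAT ATG CTC TAT TGT CAG TGA TGA — ATG at 21, stop TGA at 51 → 33 nt; ATG at 36, stop TGA at 51 → 18 nt.
Longest: frame 3, positions 21–53, 33 nt = 11 codons = 10 aa. → 10 amino acids.

10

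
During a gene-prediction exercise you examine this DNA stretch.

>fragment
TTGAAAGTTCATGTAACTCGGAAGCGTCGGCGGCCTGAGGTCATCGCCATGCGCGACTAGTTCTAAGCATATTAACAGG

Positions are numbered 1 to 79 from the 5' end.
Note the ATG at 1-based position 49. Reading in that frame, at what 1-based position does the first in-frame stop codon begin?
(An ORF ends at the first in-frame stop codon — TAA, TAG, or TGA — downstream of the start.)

58

Codons from position 49: ATG (49–51), CGC (52–54), GAC (55–57), TAG (58–60).
TAG is a stop codon; it begins at position 58.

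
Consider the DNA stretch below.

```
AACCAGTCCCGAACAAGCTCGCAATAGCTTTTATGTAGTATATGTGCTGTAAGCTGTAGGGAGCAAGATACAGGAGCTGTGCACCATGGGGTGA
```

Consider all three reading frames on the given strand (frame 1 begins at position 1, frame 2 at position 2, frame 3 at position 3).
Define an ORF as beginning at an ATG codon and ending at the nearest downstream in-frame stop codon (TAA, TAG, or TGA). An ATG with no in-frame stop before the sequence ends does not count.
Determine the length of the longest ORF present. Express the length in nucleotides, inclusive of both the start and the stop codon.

18

Frame 1: AAC CAG TCC CGA ACA AGC TCG CAA TAG CTT TTA TGT AGT ATA TGT GCT GTA AGC TGT AGG GAG CAA GAT ACA GGA GCT GTG CAC CAT GGG GTG — no ATG→stop ORF.
Frame 2: ACC AGT CCC GAA CAA GCT CGC AAT AGC TTT TAT GTA GTA TAT GTG CTG TAA GCT GTA GGG AGC AAG ATA CAG GAG CTG TGC ACC ATG GGG TGA — ATG at 86, stop TGA at 92 → 9 nt.
Frame 3: CCA GTC CCG AAC AAG CTC GCA ATA GCT TTT ATG TAG TAT ATG TGC TGT AAG CTG TAG GGA GCA AGA TAC AGG AGC TGT GCA CCA TGG GGT — ATG at 33, stop TAG at 36 → 6 nt; ATG at 42, stop TAG at 57 → 18 nt.
Longest: frame 3, positions 42–59, 18 nt = 6 codons = 5 aa. → 18 nucleotides.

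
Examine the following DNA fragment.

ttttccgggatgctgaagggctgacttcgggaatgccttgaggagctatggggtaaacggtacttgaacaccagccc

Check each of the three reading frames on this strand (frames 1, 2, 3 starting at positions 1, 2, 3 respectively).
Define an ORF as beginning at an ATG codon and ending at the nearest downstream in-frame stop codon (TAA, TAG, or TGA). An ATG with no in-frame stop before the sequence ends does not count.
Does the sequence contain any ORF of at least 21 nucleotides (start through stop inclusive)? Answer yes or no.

Frame 1: TTT TCC GGG ATG CTG AAG GGC TGA CTT CGG GAA TGC CTT GAG GAG CTA TGG GGT AAA CGG TAC TTG AAC ACC AGC — ATG at 10, stop TGA at 22 → 15 nt.
Frame 2: TTT CCG GGA TGC TGA AGG GCT GAC TTC GGG AAT GCC TTG AGG AGC TAT GGG GTA AAC GGT ACT TGA ACA CCA GCC — no ATG→stop ORF.
Frame 3: TTC CGG GAT GCT GAA GGG CTG ACT TCG GGA ATG CCT TGA GGA GCT ATG GGG TAA ACG GTA CTT GAA CAC CAG CCC — ATG at 33, stop TGA at 39 → 9 nt; ATG at 48, stop TAA at 54 → 9 nt.
Largest ORF found is 15 nucleotides < 21, so no.

no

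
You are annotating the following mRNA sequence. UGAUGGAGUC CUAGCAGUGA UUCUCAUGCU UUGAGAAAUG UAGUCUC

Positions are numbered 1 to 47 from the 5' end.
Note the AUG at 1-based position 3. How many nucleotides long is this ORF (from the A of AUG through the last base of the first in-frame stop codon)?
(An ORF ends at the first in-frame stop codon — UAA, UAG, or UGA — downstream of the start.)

12

Codons from position 3: AUG (3–5), GAG (6–8), UCC (9–11), UAG (12–14).
UAG is the first in-frame stop; ORF spans 3–14, 12 nucleotides.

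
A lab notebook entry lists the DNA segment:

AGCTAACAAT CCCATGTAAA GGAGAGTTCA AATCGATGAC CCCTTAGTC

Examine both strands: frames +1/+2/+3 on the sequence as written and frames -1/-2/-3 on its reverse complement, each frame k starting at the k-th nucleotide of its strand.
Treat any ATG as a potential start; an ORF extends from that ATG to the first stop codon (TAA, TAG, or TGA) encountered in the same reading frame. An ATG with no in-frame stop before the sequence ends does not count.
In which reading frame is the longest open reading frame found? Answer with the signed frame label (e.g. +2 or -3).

Reverse complement (5'→3'): GACTAAGGGGTCATCGATTTGAACTCTCCTTTACATGGGATTGTTAGCT
Frame +1: AGC TAA CAA TCC CAT GTA AAG GAG AGT TCA AAT CGA TGA CCC CTT AGT — no ATG→stop ORF.
Frame +2: GCT AAC AAT CCC ATG TAA AGG AGA GTT CAA ATC GAT GAC CCC TTA GTC — ATG at 14, stop TAA at 17 → 6 nt.
Frame +3: CTA ACA ATC CCA TGT AAA GGA GAG TTC AAA TCG ATG ACC CCT TAG — ATG at 36, stop TAG at 45 → 12 nt.
Frame -1: GAC TAA GGG GTC ATC GAT TTG AAC TCT CCT TTA CAT GGG ATT GTT AGC — no ATG→stop ORF.
Frame -2: ACT AAG GGG TCA TCG ATT TGA ACT CTC CTT TAC ATG GGA TTG TTA GCT — no ATG→stop ORF.
Frame -3: CTA AGG GGT CAT CGA TTT GAA CTC TCC TTT ACA TGG GAT TGT TAG — no ATG→stop ORF.
Longest ORF is 12 nt in frame +3 (positions 36–47).

+3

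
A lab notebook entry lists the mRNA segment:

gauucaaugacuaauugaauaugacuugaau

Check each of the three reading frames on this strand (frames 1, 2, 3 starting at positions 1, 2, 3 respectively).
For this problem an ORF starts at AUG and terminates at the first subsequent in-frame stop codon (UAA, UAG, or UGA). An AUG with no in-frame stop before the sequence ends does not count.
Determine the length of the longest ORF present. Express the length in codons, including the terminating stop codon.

Frame 1: GAU UCA AUG ACU AAU UGA AUA UGA CUU GAA — AUG at 7, stop UGA at 16 → 12 nt.
Frame 2: AUU CAA UGA CUA AUU GAA UAU GAC UUG AAU — no AUG→stop ORF.
Frame 3: UUC AAU GAC UAA UUG AAU AUG ACU UGA — AUG at 21, stop UGA at 27 → 9 nt.
Longest: frame 1, positions 7–18, 12 nt = 4 codons = 3 aa. → 4 codons.

4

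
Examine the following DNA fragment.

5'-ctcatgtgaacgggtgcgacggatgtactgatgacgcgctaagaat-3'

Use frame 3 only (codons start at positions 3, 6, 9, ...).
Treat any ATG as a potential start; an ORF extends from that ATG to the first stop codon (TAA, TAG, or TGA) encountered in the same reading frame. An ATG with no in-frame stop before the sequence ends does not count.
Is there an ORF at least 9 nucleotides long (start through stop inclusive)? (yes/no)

Frame 3: CAT GTG AAC GGG TGC GAC GGA TGT ACT GAT GAC GCG CTA AGA — no ATG→stop ORF.
Largest ORF found is 0 nucleotides < 9, so no.

no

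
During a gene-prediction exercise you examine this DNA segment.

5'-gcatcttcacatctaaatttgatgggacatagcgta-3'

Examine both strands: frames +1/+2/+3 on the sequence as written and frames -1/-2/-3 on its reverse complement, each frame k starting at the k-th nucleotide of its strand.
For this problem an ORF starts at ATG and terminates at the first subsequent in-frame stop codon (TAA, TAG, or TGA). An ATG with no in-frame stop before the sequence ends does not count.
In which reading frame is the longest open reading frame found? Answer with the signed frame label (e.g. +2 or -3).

-1

Reverse complement (5'→3'): TACGCTATGTCCCATCAAATTTAGATGTGAAGATGC
Frame +1: GCA TCT TCA CAT CTA AAT TTG ATG GGA CAT AGC GTA — no ATG→stop ORF.
Frame +2: CAT CTT CAC ATC TAA ATT TGA TGG GAC ATA GCG — no ATG→stop ORF.
Frame +3: ATC TTC ACA TCT AAA TTT GAT GGG ACA TAG CGT — no ATG→stop ORF.
Frame -1: TAC GCT ATG TCC CAT CAA ATT TAG ATG TGA AGA TGC — ATG at 7, stop TAG at 22 → 18 nt; ATG at 25, stop TGA at 28 → 6 nt.
Frame -2: ACG CTA TGT CCC ATC AAA TTT AGA TGT GAA GAT — no ATG→stop ORF.
Frame -3: CGC TAT GTC CCA TCA AAT TTA GAT GTG AAG ATG — no ATG→stop ORF.
Longest ORF is 18 nt in frame -1 (positions 7–24).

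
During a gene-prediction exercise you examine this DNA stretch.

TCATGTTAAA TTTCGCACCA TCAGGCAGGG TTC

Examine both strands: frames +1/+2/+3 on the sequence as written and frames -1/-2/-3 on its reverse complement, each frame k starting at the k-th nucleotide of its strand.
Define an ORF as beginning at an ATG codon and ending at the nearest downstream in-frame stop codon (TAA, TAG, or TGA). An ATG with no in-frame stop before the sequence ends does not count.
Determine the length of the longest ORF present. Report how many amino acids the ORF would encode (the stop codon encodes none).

Reverse complement (5'→3'): GAACCCTGCCTGATGGTGCGAAATTTAACATGA
Frame +1: TCA TGT TAA ATT TCG CAC CAT CAG GCA GGG TTC — no ATG→stop ORF.
Frame +2: CAT GTT AAA TTT CGC ACC ATC AGG CAG GGT — no ATG→stop ORF.
Frame +3: ATG TTA AAT TTC GCA CCA TCA GGC AGG GTT — no ATG→stop ORF.
Frame -1: GAA CCC TGC CTG ATG GTG CGA AAT TTA ACA TGA — ATG at 13, stop TGA at 31 → 21 nt.
Frame -2: AAC CCT GCC TGA TGG TGC GAA ATT TAA CAT — no ATG→stop ORF.
Frame -3: ACC CTG CCT GAT GGT GCG AAA TTT AAC ATG — no ATG→stop ORF.
Longest: frame -1, positions 13–33, 21 nt = 7 codons = 6 aa. → 6 amino acids.

6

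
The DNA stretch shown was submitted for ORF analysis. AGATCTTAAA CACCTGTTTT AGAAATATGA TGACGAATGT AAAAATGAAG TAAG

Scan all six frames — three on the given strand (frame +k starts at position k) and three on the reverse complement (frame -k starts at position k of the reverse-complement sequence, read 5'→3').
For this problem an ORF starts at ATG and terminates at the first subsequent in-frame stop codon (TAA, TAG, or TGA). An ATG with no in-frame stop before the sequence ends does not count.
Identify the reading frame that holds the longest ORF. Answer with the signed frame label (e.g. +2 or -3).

+3

Reverse complement (5'→3'): CTTACTTCATTTTTACATTCGTCATCATATTTCTAAAACAGGTGTTTAAGATCT
Frame +1: AGA TCT TAA ACA CCT GTT TTA GAA ATA TGA TGA CGA ATG TAA AAA TGA AGT AAG — ATG at 37, stop TAA at 40 → 6 nt.
Frame +2: GAT CTT AAA CAC CTG TTT TAG AAA TAT GAT GAC GAA TGT AAA AAT GAA GTA — no ATG→stop ORF.
Frame +3: ATC TTA AAC ACC TGT TTT AGA AAT ATG ATG ACG AAT GTA AAA ATG AAG TAA — ATG at 27, stop TAA at 51 → 27 nt; ATG at 30, stop TAA at 51 → 24 nt; ATG at 45, stop TAA at 51 → 9 nt.
Frame -1: CTT ACT TCA TTT TTA CAT TCG TCA TCA TAT TTC TAA AAC AGG TGT TTA AGA TCT — no ATG→stop ORF.
Frame -2: TTA CTT CAT TTT TAC ATT CGT CAT CAT ATT TCT AAA ACA GGT GTT TAA GAT — no ATG→stop ORF.
Frame -3: TAC TTC ATT TTT ACA TTC GTC ATC ATA TTT CTA AAA CAG GTG TTT AAG ATC — no ATG→stop ORF.
Longest ORF is 27 nt in frame +3 (positions 27–53).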